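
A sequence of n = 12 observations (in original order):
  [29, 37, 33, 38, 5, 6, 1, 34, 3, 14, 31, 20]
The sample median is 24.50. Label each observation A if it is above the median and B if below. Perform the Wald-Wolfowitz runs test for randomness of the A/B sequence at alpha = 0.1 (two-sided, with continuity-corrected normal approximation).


Step 1: Compute median = 24.50; label A = above, B = below.
Labels in order: AAAABBBABBAB  (n_A = 6, n_B = 6)
Step 2: Count runs R = 6.
Step 3: Under H0 (random ordering), E[R] = 2*n_A*n_B/(n_A+n_B) + 1 = 2*6*6/12 + 1 = 7.0000.
        Var[R] = 2*n_A*n_B*(2*n_A*n_B - n_A - n_B) / ((n_A+n_B)^2 * (n_A+n_B-1)) = 4320/1584 = 2.7273.
        SD[R] = 1.6514.
Step 4: Continuity-corrected z = (R + 0.5 - E[R]) / SD[R] = (6 + 0.5 - 7.0000) / 1.6514 = -0.3028.
Step 5: Two-sided p-value via normal approximation = 2*(1 - Phi(|z|)) = 0.762069.
Step 6: alpha = 0.1. fail to reject H0.

R = 6, z = -0.3028, p = 0.762069, fail to reject H0.


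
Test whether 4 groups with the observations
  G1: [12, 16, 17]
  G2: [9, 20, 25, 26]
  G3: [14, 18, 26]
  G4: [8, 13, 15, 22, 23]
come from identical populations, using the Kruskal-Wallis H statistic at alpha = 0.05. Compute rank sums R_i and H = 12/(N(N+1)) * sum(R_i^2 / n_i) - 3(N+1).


Step 1: Combine all N = 15 observations and assign midranks.
sorted (value, group, rank): (8,G4,1), (9,G2,2), (12,G1,3), (13,G4,4), (14,G3,5), (15,G4,6), (16,G1,7), (17,G1,8), (18,G3,9), (20,G2,10), (22,G4,11), (23,G4,12), (25,G2,13), (26,G2,14.5), (26,G3,14.5)
Step 2: Sum ranks within each group.
R_1 = 18 (n_1 = 3)
R_2 = 39.5 (n_2 = 4)
R_3 = 28.5 (n_3 = 3)
R_4 = 34 (n_4 = 5)
Step 3: H = 12/(N(N+1)) * sum(R_i^2/n_i) - 3(N+1)
     = 12/(15*16) * (18^2/3 + 39.5^2/4 + 28.5^2/3 + 34^2/5) - 3*16
     = 0.050000 * 1000.01 - 48
     = 2.000625.
Step 4: Ties present; correction factor C = 1 - 6/(15^3 - 15) = 0.998214. Corrected H = 2.000625 / 0.998214 = 2.004204.
Step 5: Under H0, H ~ chi^2(3); p-value = 0.571535.
Step 6: alpha = 0.05. fail to reject H0.

H = 2.0042, df = 3, p = 0.571535, fail to reject H0.


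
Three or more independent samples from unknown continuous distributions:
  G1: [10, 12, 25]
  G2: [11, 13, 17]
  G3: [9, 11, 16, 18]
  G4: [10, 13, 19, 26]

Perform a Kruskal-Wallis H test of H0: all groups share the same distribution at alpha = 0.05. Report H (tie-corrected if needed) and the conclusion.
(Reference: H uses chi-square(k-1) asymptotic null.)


Step 1: Combine all N = 14 observations and assign midranks.
sorted (value, group, rank): (9,G3,1), (10,G1,2.5), (10,G4,2.5), (11,G2,4.5), (11,G3,4.5), (12,G1,6), (13,G2,7.5), (13,G4,7.5), (16,G3,9), (17,G2,10), (18,G3,11), (19,G4,12), (25,G1,13), (26,G4,14)
Step 2: Sum ranks within each group.
R_1 = 21.5 (n_1 = 3)
R_2 = 22 (n_2 = 3)
R_3 = 25.5 (n_3 = 4)
R_4 = 36 (n_4 = 4)
Step 3: H = 12/(N(N+1)) * sum(R_i^2/n_i) - 3(N+1)
     = 12/(14*15) * (21.5^2/3 + 22^2/3 + 25.5^2/4 + 36^2/4) - 3*15
     = 0.057143 * 801.979 - 45
     = 0.827381.
Step 4: Ties present; correction factor C = 1 - 18/(14^3 - 14) = 0.993407. Corrected H = 0.827381 / 0.993407 = 0.832872.
Step 5: Under H0, H ~ chi^2(3); p-value = 0.841589.
Step 6: alpha = 0.05. fail to reject H0.

H = 0.8329, df = 3, p = 0.841589, fail to reject H0.


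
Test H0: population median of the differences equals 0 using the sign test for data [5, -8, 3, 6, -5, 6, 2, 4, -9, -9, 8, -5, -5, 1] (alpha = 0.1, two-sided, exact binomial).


Step 1: Discard zero differences. Original n = 14; n_eff = number of nonzero differences = 14.
Nonzero differences (with sign): +5, -8, +3, +6, -5, +6, +2, +4, -9, -9, +8, -5, -5, +1
Step 2: Count signs: positive = 8, negative = 6.
Step 3: Under H0: P(positive) = 0.5, so the number of positives S ~ Bin(14, 0.5).
Step 4: Two-sided exact p-value = sum of Bin(14,0.5) probabilities at or below the observed probability = 0.790527.
Step 5: alpha = 0.1. fail to reject H0.

n_eff = 14, pos = 8, neg = 6, p = 0.790527, fail to reject H0.


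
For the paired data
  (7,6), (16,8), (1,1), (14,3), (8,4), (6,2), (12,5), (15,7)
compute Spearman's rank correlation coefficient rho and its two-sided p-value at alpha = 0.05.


Step 1: Rank x and y separately (midranks; no ties here).
rank(x): 7->3, 16->8, 1->1, 14->6, 8->4, 6->2, 12->5, 15->7
rank(y): 6->6, 8->8, 1->1, 3->3, 4->4, 2->2, 5->5, 7->7
Step 2: d_i = R_x(i) - R_y(i); compute d_i^2.
  (3-6)^2=9, (8-8)^2=0, (1-1)^2=0, (6-3)^2=9, (4-4)^2=0, (2-2)^2=0, (5-5)^2=0, (7-7)^2=0
sum(d^2) = 18.
Step 3: rho = 1 - 6*18 / (8*(8^2 - 1)) = 1 - 108/504 = 0.785714.
Step 4: Under H0, t = rho * sqrt((n-2)/(1-rho^2)) = 3.1113 ~ t(6).
Step 5: Two-sided p-value from the t-distribution with 6 df = 0.020815.
Step 6: alpha = 0.05. reject H0.

rho = 0.7857, p = 0.020815, reject H0 at alpha = 0.05.


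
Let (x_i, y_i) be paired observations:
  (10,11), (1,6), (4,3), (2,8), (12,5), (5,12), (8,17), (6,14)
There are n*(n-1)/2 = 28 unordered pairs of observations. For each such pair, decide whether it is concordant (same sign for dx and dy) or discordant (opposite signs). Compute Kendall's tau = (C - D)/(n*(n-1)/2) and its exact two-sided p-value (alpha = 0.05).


Step 1: Enumerate the 28 unordered pairs (i,j) with i<j and classify each by sign(x_j-x_i) * sign(y_j-y_i).
  (1,2):dx=-9,dy=-5->C; (1,3):dx=-6,dy=-8->C; (1,4):dx=-8,dy=-3->C; (1,5):dx=+2,dy=-6->D
  (1,6):dx=-5,dy=+1->D; (1,7):dx=-2,dy=+6->D; (1,8):dx=-4,dy=+3->D; (2,3):dx=+3,dy=-3->D
  (2,4):dx=+1,dy=+2->C; (2,5):dx=+11,dy=-1->D; (2,6):dx=+4,dy=+6->C; (2,7):dx=+7,dy=+11->C
  (2,8):dx=+5,dy=+8->C; (3,4):dx=-2,dy=+5->D; (3,5):dx=+8,dy=+2->C; (3,6):dx=+1,dy=+9->C
  (3,7):dx=+4,dy=+14->C; (3,8):dx=+2,dy=+11->C; (4,5):dx=+10,dy=-3->D; (4,6):dx=+3,dy=+4->C
  (4,7):dx=+6,dy=+9->C; (4,8):dx=+4,dy=+6->C; (5,6):dx=-7,dy=+7->D; (5,7):dx=-4,dy=+12->D
  (5,8):dx=-6,dy=+9->D; (6,7):dx=+3,dy=+5->C; (6,8):dx=+1,dy=+2->C; (7,8):dx=-2,dy=-3->C
Step 2: C = 17, D = 11, total pairs = 28.
Step 3: tau = (C - D)/(n(n-1)/2) = (17 - 11)/28 = 0.214286.
Step 4: Exact two-sided p-value (enumerate n! = 40320 permutations of y under H0): p = 0.548413.
Step 5: alpha = 0.05. fail to reject H0.

tau_b = 0.2143 (C=17, D=11), p = 0.548413, fail to reject H0.


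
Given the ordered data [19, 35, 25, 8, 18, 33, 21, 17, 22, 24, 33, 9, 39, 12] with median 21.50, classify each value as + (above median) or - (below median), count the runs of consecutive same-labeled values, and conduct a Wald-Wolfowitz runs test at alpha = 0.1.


Step 1: Compute median = 21.50; label A = above, B = below.
Labels in order: BAABBABBAAABAB  (n_A = 7, n_B = 7)
Step 2: Count runs R = 9.
Step 3: Under H0 (random ordering), E[R] = 2*n_A*n_B/(n_A+n_B) + 1 = 2*7*7/14 + 1 = 8.0000.
        Var[R] = 2*n_A*n_B*(2*n_A*n_B - n_A - n_B) / ((n_A+n_B)^2 * (n_A+n_B-1)) = 8232/2548 = 3.2308.
        SD[R] = 1.7974.
Step 4: Continuity-corrected z = (R - 0.5 - E[R]) / SD[R] = (9 - 0.5 - 8.0000) / 1.7974 = 0.2782.
Step 5: Two-sided p-value via normal approximation = 2*(1 - Phi(|z|)) = 0.780879.
Step 6: alpha = 0.1. fail to reject H0.

R = 9, z = 0.2782, p = 0.780879, fail to reject H0.


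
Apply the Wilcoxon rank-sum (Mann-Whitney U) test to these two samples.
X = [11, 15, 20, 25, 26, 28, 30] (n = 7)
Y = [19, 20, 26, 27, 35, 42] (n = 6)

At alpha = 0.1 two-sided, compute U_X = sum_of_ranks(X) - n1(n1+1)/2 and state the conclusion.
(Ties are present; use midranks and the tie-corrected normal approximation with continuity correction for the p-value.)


Step 1: Combine and sort all 13 observations; assign midranks.
sorted (value, group): (11,X), (15,X), (19,Y), (20,X), (20,Y), (25,X), (26,X), (26,Y), (27,Y), (28,X), (30,X), (35,Y), (42,Y)
ranks: 11->1, 15->2, 19->3, 20->4.5, 20->4.5, 25->6, 26->7.5, 26->7.5, 27->9, 28->10, 30->11, 35->12, 42->13
Step 2: Rank sum for X: R1 = 1 + 2 + 4.5 + 6 + 7.5 + 10 + 11 = 42.
Step 3: U_X = R1 - n1(n1+1)/2 = 42 - 7*8/2 = 42 - 28 = 14.
       U_Y = n1*n2 - U_X = 42 - 14 = 28.
Step 4: Ties are present, so use the tie-corrected normal approximation (with continuity correction) for the p-value.
Step 5: p-value = 0.351785; compare to alpha = 0.1. fail to reject H0.

U_X = 14, p = 0.351785, fail to reject H0 at alpha = 0.1.


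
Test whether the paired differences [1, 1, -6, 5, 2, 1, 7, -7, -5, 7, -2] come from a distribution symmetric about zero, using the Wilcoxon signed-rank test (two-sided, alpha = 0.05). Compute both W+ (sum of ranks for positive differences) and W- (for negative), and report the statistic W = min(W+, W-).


Step 1: Drop any zero differences (none here) and take |d_i|.
|d| = [1, 1, 6, 5, 2, 1, 7, 7, 5, 7, 2]
Step 2: Midrank |d_i| (ties get averaged ranks).
ranks: |1|->2, |1|->2, |6|->8, |5|->6.5, |2|->4.5, |1|->2, |7|->10, |7|->10, |5|->6.5, |7|->10, |2|->4.5
Step 3: Attach original signs; sum ranks with positive sign and with negative sign.
W+ = 2 + 2 + 6.5 + 4.5 + 2 + 10 + 10 = 37
W- = 8 + 10 + 6.5 + 4.5 = 29
(Check: W+ + W- = 66 should equal n(n+1)/2 = 66.)
Step 4: Test statistic W = min(W+, W-) = 29.
Step 5: Ties in |d|, so use the tie-corrected normal approximation.
        E[W] = n(n+1)/4 = 11*12/4 = 33.
        Tie groups: |d|=1 (t=3), |d|=2 (t=2), |d|=5 (t=2), |d|=7 (t=3); sum(t^3 - t) = 60.
        Var[W] = n(n+1)(2n+1)/24 - sum(t^3-t)/48 = 3036/24 - 60/48 = 125.25.
        z = (W - E[W]) / sqrt(Var[W]) = (29 - 33) / 11.1915 = -0.3574.
        Two-sided p = 2*Phi(z) = 0.720782.
Step 6: alpha = 0.05. fail to reject H0.

W+ = 37, W- = 29, W = min = 29, p = 0.720782, fail to reject H0.


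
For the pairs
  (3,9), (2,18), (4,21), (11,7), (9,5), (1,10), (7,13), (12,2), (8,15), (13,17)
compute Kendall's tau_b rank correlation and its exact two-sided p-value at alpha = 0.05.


Step 1: Enumerate the 45 unordered pairs (i,j) with i<j and classify each by sign(x_j-x_i) * sign(y_j-y_i).
  (1,2):dx=-1,dy=+9->D; (1,3):dx=+1,dy=+12->C; (1,4):dx=+8,dy=-2->D; (1,5):dx=+6,dy=-4->D
  (1,6):dx=-2,dy=+1->D; (1,7):dx=+4,dy=+4->C; (1,8):dx=+9,dy=-7->D; (1,9):dx=+5,dy=+6->C
  (1,10):dx=+10,dy=+8->C; (2,3):dx=+2,dy=+3->C; (2,4):dx=+9,dy=-11->D; (2,5):dx=+7,dy=-13->D
  (2,6):dx=-1,dy=-8->C; (2,7):dx=+5,dy=-5->D; (2,8):dx=+10,dy=-16->D; (2,9):dx=+6,dy=-3->D
  (2,10):dx=+11,dy=-1->D; (3,4):dx=+7,dy=-14->D; (3,5):dx=+5,dy=-16->D; (3,6):dx=-3,dy=-11->C
  (3,7):dx=+3,dy=-8->D; (3,8):dx=+8,dy=-19->D; (3,9):dx=+4,dy=-6->D; (3,10):dx=+9,dy=-4->D
  (4,5):dx=-2,dy=-2->C; (4,6):dx=-10,dy=+3->D; (4,7):dx=-4,dy=+6->D; (4,8):dx=+1,dy=-5->D
  (4,9):dx=-3,dy=+8->D; (4,10):dx=+2,dy=+10->C; (5,6):dx=-8,dy=+5->D; (5,7):dx=-2,dy=+8->D
  (5,8):dx=+3,dy=-3->D; (5,9):dx=-1,dy=+10->D; (5,10):dx=+4,dy=+12->C; (6,7):dx=+6,dy=+3->C
  (6,8):dx=+11,dy=-8->D; (6,9):dx=+7,dy=+5->C; (6,10):dx=+12,dy=+7->C; (7,8):dx=+5,dy=-11->D
  (7,9):dx=+1,dy=+2->C; (7,10):dx=+6,dy=+4->C; (8,9):dx=-4,dy=+13->D; (8,10):dx=+1,dy=+15->C
  (9,10):dx=+5,dy=+2->C
Step 2: C = 17, D = 28, total pairs = 45.
Step 3: tau = (C - D)/(n(n-1)/2) = (17 - 28)/45 = -0.244444.
Step 4: Exact two-sided p-value (enumerate n! = 3628800 permutations of y under H0): p = 0.380720.
Step 5: alpha = 0.05. fail to reject H0.

tau_b = -0.2444 (C=17, D=28), p = 0.380720, fail to reject H0.


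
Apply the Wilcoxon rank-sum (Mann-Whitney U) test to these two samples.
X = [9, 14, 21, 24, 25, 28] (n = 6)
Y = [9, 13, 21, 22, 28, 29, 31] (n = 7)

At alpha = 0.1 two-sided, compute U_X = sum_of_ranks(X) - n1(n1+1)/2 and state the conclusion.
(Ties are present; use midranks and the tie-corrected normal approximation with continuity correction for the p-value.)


Step 1: Combine and sort all 13 observations; assign midranks.
sorted (value, group): (9,X), (9,Y), (13,Y), (14,X), (21,X), (21,Y), (22,Y), (24,X), (25,X), (28,X), (28,Y), (29,Y), (31,Y)
ranks: 9->1.5, 9->1.5, 13->3, 14->4, 21->5.5, 21->5.5, 22->7, 24->8, 25->9, 28->10.5, 28->10.5, 29->12, 31->13
Step 2: Rank sum for X: R1 = 1.5 + 4 + 5.5 + 8 + 9 + 10.5 = 38.5.
Step 3: U_X = R1 - n1(n1+1)/2 = 38.5 - 6*7/2 = 38.5 - 21 = 17.5.
       U_Y = n1*n2 - U_X = 42 - 17.5 = 24.5.
Step 4: Ties are present, so use the tie-corrected normal approximation (with continuity correction) for the p-value.
Step 5: p-value = 0.666942; compare to alpha = 0.1. fail to reject H0.

U_X = 17.5, p = 0.666942, fail to reject H0 at alpha = 0.1.


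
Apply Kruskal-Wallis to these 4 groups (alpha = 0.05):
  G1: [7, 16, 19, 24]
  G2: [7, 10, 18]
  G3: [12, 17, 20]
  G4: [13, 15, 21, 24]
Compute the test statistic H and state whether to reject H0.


Step 1: Combine all N = 14 observations and assign midranks.
sorted (value, group, rank): (7,G1,1.5), (7,G2,1.5), (10,G2,3), (12,G3,4), (13,G4,5), (15,G4,6), (16,G1,7), (17,G3,8), (18,G2,9), (19,G1,10), (20,G3,11), (21,G4,12), (24,G1,13.5), (24,G4,13.5)
Step 2: Sum ranks within each group.
R_1 = 32 (n_1 = 4)
R_2 = 13.5 (n_2 = 3)
R_3 = 23 (n_3 = 3)
R_4 = 36.5 (n_4 = 4)
Step 3: H = 12/(N(N+1)) * sum(R_i^2/n_i) - 3(N+1)
     = 12/(14*15) * (32^2/4 + 13.5^2/3 + 23^2/3 + 36.5^2/4) - 3*15
     = 0.057143 * 826.146 - 45
     = 2.208333.
Step 4: Ties present; correction factor C = 1 - 12/(14^3 - 14) = 0.995604. Corrected H = 2.208333 / 0.995604 = 2.218083.
Step 5: Under H0, H ~ chi^2(3); p-value = 0.528395.
Step 6: alpha = 0.05. fail to reject H0.

H = 2.2181, df = 3, p = 0.528395, fail to reject H0.


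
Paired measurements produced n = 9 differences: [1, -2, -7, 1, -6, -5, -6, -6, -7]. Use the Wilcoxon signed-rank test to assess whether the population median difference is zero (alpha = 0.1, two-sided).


Step 1: Drop any zero differences (none here) and take |d_i|.
|d| = [1, 2, 7, 1, 6, 5, 6, 6, 7]
Step 2: Midrank |d_i| (ties get averaged ranks).
ranks: |1|->1.5, |2|->3, |7|->8.5, |1|->1.5, |6|->6, |5|->4, |6|->6, |6|->6, |7|->8.5
Step 3: Attach original signs; sum ranks with positive sign and with negative sign.
W+ = 1.5 + 1.5 = 3
W- = 3 + 8.5 + 6 + 4 + 6 + 6 + 8.5 = 42
(Check: W+ + W- = 45 should equal n(n+1)/2 = 45.)
Step 4: Test statistic W = min(W+, W-) = 3.
Step 5: Ties in |d|, so use the tie-corrected normal approximation.
        E[W] = n(n+1)/4 = 9*10/4 = 22.5.
        Tie groups: |d|=1 (t=2), |d|=6 (t=3), |d|=7 (t=2); sum(t^3 - t) = 36.
        Var[W] = n(n+1)(2n+1)/24 - sum(t^3-t)/48 = 1710/24 - 36/48 = 70.5.
        z = (W - E[W]) / sqrt(Var[W]) = (3 - 22.5) / 8.3964 = -2.3224.
        Two-sided p = 2*Phi(z) = 0.020211.
Step 6: alpha = 0.1. reject H0.

W+ = 3, W- = 42, W = min = 3, p = 0.020211, reject H0.


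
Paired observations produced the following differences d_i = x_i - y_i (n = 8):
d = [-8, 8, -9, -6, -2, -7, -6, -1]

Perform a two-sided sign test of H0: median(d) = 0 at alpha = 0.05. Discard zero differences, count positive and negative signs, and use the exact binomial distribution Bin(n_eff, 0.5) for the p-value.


Step 1: Discard zero differences. Original n = 8; n_eff = number of nonzero differences = 8.
Nonzero differences (with sign): -8, +8, -9, -6, -2, -7, -6, -1
Step 2: Count signs: positive = 1, negative = 7.
Step 3: Under H0: P(positive) = 0.5, so the number of positives S ~ Bin(8, 0.5).
Step 4: Two-sided exact p-value = sum of Bin(8,0.5) probabilities at or below the observed probability = 0.070312.
Step 5: alpha = 0.05. fail to reject H0.

n_eff = 8, pos = 1, neg = 7, p = 0.070312, fail to reject H0.


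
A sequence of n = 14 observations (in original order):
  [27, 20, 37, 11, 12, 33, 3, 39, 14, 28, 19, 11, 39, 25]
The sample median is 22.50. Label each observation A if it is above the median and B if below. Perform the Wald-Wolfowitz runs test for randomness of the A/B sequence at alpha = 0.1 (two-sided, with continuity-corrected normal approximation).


Step 1: Compute median = 22.50; label A = above, B = below.
Labels in order: ABABBABABABBAA  (n_A = 7, n_B = 7)
Step 2: Count runs R = 11.
Step 3: Under H0 (random ordering), E[R] = 2*n_A*n_B/(n_A+n_B) + 1 = 2*7*7/14 + 1 = 8.0000.
        Var[R] = 2*n_A*n_B*(2*n_A*n_B - n_A - n_B) / ((n_A+n_B)^2 * (n_A+n_B-1)) = 8232/2548 = 3.2308.
        SD[R] = 1.7974.
Step 4: Continuity-corrected z = (R - 0.5 - E[R]) / SD[R] = (11 - 0.5 - 8.0000) / 1.7974 = 1.3909.
Step 5: Two-sided p-value via normal approximation = 2*(1 - Phi(|z|)) = 0.164264.
Step 6: alpha = 0.1. fail to reject H0.

R = 11, z = 1.3909, p = 0.164264, fail to reject H0.


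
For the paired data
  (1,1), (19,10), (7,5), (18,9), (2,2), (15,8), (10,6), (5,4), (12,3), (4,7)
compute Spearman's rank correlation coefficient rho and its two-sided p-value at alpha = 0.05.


Step 1: Rank x and y separately (midranks; no ties here).
rank(x): 1->1, 19->10, 7->5, 18->9, 2->2, 15->8, 10->6, 5->4, 12->7, 4->3
rank(y): 1->1, 10->10, 5->5, 9->9, 2->2, 8->8, 6->6, 4->4, 3->3, 7->7
Step 2: d_i = R_x(i) - R_y(i); compute d_i^2.
  (1-1)^2=0, (10-10)^2=0, (5-5)^2=0, (9-9)^2=0, (2-2)^2=0, (8-8)^2=0, (6-6)^2=0, (4-4)^2=0, (7-3)^2=16, (3-7)^2=16
sum(d^2) = 32.
Step 3: rho = 1 - 6*32 / (10*(10^2 - 1)) = 1 - 192/990 = 0.806061.
Step 4: Under H0, t = rho * sqrt((n-2)/(1-rho^2)) = 3.8522 ~ t(8).
Step 5: Two-sided p-value from the t-distribution with 8 df = 0.004862.
Step 6: alpha = 0.05. reject H0.

rho = 0.8061, p = 0.004862, reject H0 at alpha = 0.05.


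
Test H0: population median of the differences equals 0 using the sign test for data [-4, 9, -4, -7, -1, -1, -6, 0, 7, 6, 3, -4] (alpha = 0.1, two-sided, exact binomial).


Step 1: Discard zero differences. Original n = 12; n_eff = number of nonzero differences = 11.
Nonzero differences (with sign): -4, +9, -4, -7, -1, -1, -6, +7, +6, +3, -4
Step 2: Count signs: positive = 4, negative = 7.
Step 3: Under H0: P(positive) = 0.5, so the number of positives S ~ Bin(11, 0.5).
Step 4: Two-sided exact p-value = sum of Bin(11,0.5) probabilities at or below the observed probability = 0.548828.
Step 5: alpha = 0.1. fail to reject H0.

n_eff = 11, pos = 4, neg = 7, p = 0.548828, fail to reject H0.


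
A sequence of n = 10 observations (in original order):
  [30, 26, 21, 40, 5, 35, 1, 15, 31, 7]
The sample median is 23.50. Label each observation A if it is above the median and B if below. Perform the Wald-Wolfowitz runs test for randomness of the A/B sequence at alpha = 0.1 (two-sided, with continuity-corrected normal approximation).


Step 1: Compute median = 23.50; label A = above, B = below.
Labels in order: AABABABBAB  (n_A = 5, n_B = 5)
Step 2: Count runs R = 8.
Step 3: Under H0 (random ordering), E[R] = 2*n_A*n_B/(n_A+n_B) + 1 = 2*5*5/10 + 1 = 6.0000.
        Var[R] = 2*n_A*n_B*(2*n_A*n_B - n_A - n_B) / ((n_A+n_B)^2 * (n_A+n_B-1)) = 2000/900 = 2.2222.
        SD[R] = 1.4907.
Step 4: Continuity-corrected z = (R - 0.5 - E[R]) / SD[R] = (8 - 0.5 - 6.0000) / 1.4907 = 1.0062.
Step 5: Two-sided p-value via normal approximation = 2*(1 - Phi(|z|)) = 0.314305.
Step 6: alpha = 0.1. fail to reject H0.

R = 8, z = 1.0062, p = 0.314305, fail to reject H0.


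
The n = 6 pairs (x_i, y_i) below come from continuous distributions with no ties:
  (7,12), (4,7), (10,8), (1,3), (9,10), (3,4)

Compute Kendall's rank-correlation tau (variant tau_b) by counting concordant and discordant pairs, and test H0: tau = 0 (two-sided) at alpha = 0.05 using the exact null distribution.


Step 1: Enumerate the 15 unordered pairs (i,j) with i<j and classify each by sign(x_j-x_i) * sign(y_j-y_i).
  (1,2):dx=-3,dy=-5->C; (1,3):dx=+3,dy=-4->D; (1,4):dx=-6,dy=-9->C; (1,5):dx=+2,dy=-2->D
  (1,6):dx=-4,dy=-8->C; (2,3):dx=+6,dy=+1->C; (2,4):dx=-3,dy=-4->C; (2,5):dx=+5,dy=+3->C
  (2,6):dx=-1,dy=-3->C; (3,4):dx=-9,dy=-5->C; (3,5):dx=-1,dy=+2->D; (3,6):dx=-7,dy=-4->C
  (4,5):dx=+8,dy=+7->C; (4,6):dx=+2,dy=+1->C; (5,6):dx=-6,dy=-6->C
Step 2: C = 12, D = 3, total pairs = 15.
Step 3: tau = (C - D)/(n(n-1)/2) = (12 - 3)/15 = 0.600000.
Step 4: Exact two-sided p-value (enumerate n! = 720 permutations of y under H0): p = 0.136111.
Step 5: alpha = 0.05. fail to reject H0.

tau_b = 0.6000 (C=12, D=3), p = 0.136111, fail to reject H0.


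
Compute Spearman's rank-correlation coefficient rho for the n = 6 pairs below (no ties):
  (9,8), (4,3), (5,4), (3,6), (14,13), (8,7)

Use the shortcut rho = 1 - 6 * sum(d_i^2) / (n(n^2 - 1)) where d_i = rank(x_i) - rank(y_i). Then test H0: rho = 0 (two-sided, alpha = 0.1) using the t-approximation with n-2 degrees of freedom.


Step 1: Rank x and y separately (midranks; no ties here).
rank(x): 9->5, 4->2, 5->3, 3->1, 14->6, 8->4
rank(y): 8->5, 3->1, 4->2, 6->3, 13->6, 7->4
Step 2: d_i = R_x(i) - R_y(i); compute d_i^2.
  (5-5)^2=0, (2-1)^2=1, (3-2)^2=1, (1-3)^2=4, (6-6)^2=0, (4-4)^2=0
sum(d^2) = 6.
Step 3: rho = 1 - 6*6 / (6*(6^2 - 1)) = 1 - 36/210 = 0.828571.
Step 4: Under H0, t = rho * sqrt((n-2)/(1-rho^2)) = 2.9598 ~ t(4).
Step 5: Two-sided p-value from the t-distribution with 4 df = 0.041563.
Step 6: alpha = 0.1. reject H0.

rho = 0.8286, p = 0.041563, reject H0 at alpha = 0.1.


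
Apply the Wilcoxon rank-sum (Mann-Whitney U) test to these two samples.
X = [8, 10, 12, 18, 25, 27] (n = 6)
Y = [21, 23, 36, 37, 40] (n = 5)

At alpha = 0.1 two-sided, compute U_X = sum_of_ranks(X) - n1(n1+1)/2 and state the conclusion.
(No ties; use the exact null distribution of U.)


Step 1: Combine and sort all 11 observations; assign midranks.
sorted (value, group): (8,X), (10,X), (12,X), (18,X), (21,Y), (23,Y), (25,X), (27,X), (36,Y), (37,Y), (40,Y)
ranks: 8->1, 10->2, 12->3, 18->4, 21->5, 23->6, 25->7, 27->8, 36->9, 37->10, 40->11
Step 2: Rank sum for X: R1 = 1 + 2 + 3 + 4 + 7 + 8 = 25.
Step 3: U_X = R1 - n1(n1+1)/2 = 25 - 6*7/2 = 25 - 21 = 4.
       U_Y = n1*n2 - U_X = 30 - 4 = 26.
Step 4: No ties, so the exact null distribution of U (based on enumerating the C(11,6) = 462 equally likely rank assignments) gives the two-sided p-value.
Step 5: p-value = 0.051948; compare to alpha = 0.1. reject H0.

U_X = 4, p = 0.051948, reject H0 at alpha = 0.1.


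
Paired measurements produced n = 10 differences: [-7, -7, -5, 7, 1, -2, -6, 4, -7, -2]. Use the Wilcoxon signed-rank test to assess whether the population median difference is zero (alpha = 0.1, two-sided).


Step 1: Drop any zero differences (none here) and take |d_i|.
|d| = [7, 7, 5, 7, 1, 2, 6, 4, 7, 2]
Step 2: Midrank |d_i| (ties get averaged ranks).
ranks: |7|->8.5, |7|->8.5, |5|->5, |7|->8.5, |1|->1, |2|->2.5, |6|->6, |4|->4, |7|->8.5, |2|->2.5
Step 3: Attach original signs; sum ranks with positive sign and with negative sign.
W+ = 8.5 + 1 + 4 = 13.5
W- = 8.5 + 8.5 + 5 + 2.5 + 6 + 8.5 + 2.5 = 41.5
(Check: W+ + W- = 55 should equal n(n+1)/2 = 55.)
Step 4: Test statistic W = min(W+, W-) = 13.5.
Step 5: Ties in |d|, so use the tie-corrected normal approximation.
        E[W] = n(n+1)/4 = 10*11/4 = 27.5.
        Tie groups: |d|=2 (t=2), |d|=7 (t=4); sum(t^3 - t) = 66.
        Var[W] = n(n+1)(2n+1)/24 - sum(t^3-t)/48 = 2310/24 - 66/48 = 94.875.
        z = (W - E[W]) / sqrt(Var[W]) = (13.5 - 27.5) / 9.7404 = -1.4373.
        Two-sided p = 2*Phi(z) = 0.150628.
Step 6: alpha = 0.1. fail to reject H0.

W+ = 13.5, W- = 41.5, W = min = 13.5, p = 0.150628, fail to reject H0.


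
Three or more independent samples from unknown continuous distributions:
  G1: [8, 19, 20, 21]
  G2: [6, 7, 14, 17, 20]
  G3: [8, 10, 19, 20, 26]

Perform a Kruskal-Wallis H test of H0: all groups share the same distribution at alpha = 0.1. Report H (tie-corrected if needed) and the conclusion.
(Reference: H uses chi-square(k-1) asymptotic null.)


Step 1: Combine all N = 14 observations and assign midranks.
sorted (value, group, rank): (6,G2,1), (7,G2,2), (8,G1,3.5), (8,G3,3.5), (10,G3,5), (14,G2,6), (17,G2,7), (19,G1,8.5), (19,G3,8.5), (20,G1,11), (20,G2,11), (20,G3,11), (21,G1,13), (26,G3,14)
Step 2: Sum ranks within each group.
R_1 = 36 (n_1 = 4)
R_2 = 27 (n_2 = 5)
R_3 = 42 (n_3 = 5)
Step 3: H = 12/(N(N+1)) * sum(R_i^2/n_i) - 3(N+1)
     = 12/(14*15) * (36^2/4 + 27^2/5 + 42^2/5) - 3*15
     = 0.057143 * 822.6 - 45
     = 2.005714.
Step 4: Ties present; correction factor C = 1 - 36/(14^3 - 14) = 0.986813. Corrected H = 2.005714 / 0.986813 = 2.032517.
Step 5: Under H0, H ~ chi^2(2); p-value = 0.361947.
Step 6: alpha = 0.1. fail to reject H0.

H = 2.0325, df = 2, p = 0.361947, fail to reject H0.


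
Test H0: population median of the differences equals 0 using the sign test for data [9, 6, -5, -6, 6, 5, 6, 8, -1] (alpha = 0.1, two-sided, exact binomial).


Step 1: Discard zero differences. Original n = 9; n_eff = number of nonzero differences = 9.
Nonzero differences (with sign): +9, +6, -5, -6, +6, +5, +6, +8, -1
Step 2: Count signs: positive = 6, negative = 3.
Step 3: Under H0: P(positive) = 0.5, so the number of positives S ~ Bin(9, 0.5).
Step 4: Two-sided exact p-value = sum of Bin(9,0.5) probabilities at or below the observed probability = 0.507812.
Step 5: alpha = 0.1. fail to reject H0.

n_eff = 9, pos = 6, neg = 3, p = 0.507812, fail to reject H0.


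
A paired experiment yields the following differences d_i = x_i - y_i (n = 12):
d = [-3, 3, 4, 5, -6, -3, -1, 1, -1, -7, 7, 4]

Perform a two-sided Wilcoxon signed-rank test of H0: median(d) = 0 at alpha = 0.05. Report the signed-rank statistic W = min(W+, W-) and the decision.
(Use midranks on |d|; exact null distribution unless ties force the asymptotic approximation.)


Step 1: Drop any zero differences (none here) and take |d_i|.
|d| = [3, 3, 4, 5, 6, 3, 1, 1, 1, 7, 7, 4]
Step 2: Midrank |d_i| (ties get averaged ranks).
ranks: |3|->5, |3|->5, |4|->7.5, |5|->9, |6|->10, |3|->5, |1|->2, |1|->2, |1|->2, |7|->11.5, |7|->11.5, |4|->7.5
Step 3: Attach original signs; sum ranks with positive sign and with negative sign.
W+ = 5 + 7.5 + 9 + 2 + 11.5 + 7.5 = 42.5
W- = 5 + 10 + 5 + 2 + 2 + 11.5 = 35.5
(Check: W+ + W- = 78 should equal n(n+1)/2 = 78.)
Step 4: Test statistic W = min(W+, W-) = 35.5.
Step 5: Ties in |d|, so use the tie-corrected normal approximation.
        E[W] = n(n+1)/4 = 12*13/4 = 39.
        Tie groups: |d|=1 (t=3), |d|=3 (t=3), |d|=4 (t=2), |d|=7 (t=2); sum(t^3 - t) = 60.
        Var[W] = n(n+1)(2n+1)/24 - sum(t^3-t)/48 = 3900/24 - 60/48 = 161.25.
        z = (W - E[W]) / sqrt(Var[W]) = (35.5 - 39) / 12.6984 = -0.2756.
        Two-sided p = 2*Phi(z) = 0.782836.
Step 6: alpha = 0.05. fail to reject H0.

W+ = 42.5, W- = 35.5, W = min = 35.5, p = 0.782836, fail to reject H0.


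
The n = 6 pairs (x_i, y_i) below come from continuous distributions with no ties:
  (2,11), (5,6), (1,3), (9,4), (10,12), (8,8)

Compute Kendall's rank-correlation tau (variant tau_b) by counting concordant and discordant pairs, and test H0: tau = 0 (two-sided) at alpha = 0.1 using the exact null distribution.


Step 1: Enumerate the 15 unordered pairs (i,j) with i<j and classify each by sign(x_j-x_i) * sign(y_j-y_i).
  (1,2):dx=+3,dy=-5->D; (1,3):dx=-1,dy=-8->C; (1,4):dx=+7,dy=-7->D; (1,5):dx=+8,dy=+1->C
  (1,6):dx=+6,dy=-3->D; (2,3):dx=-4,dy=-3->C; (2,4):dx=+4,dy=-2->D; (2,5):dx=+5,dy=+6->C
  (2,6):dx=+3,dy=+2->C; (3,4):dx=+8,dy=+1->C; (3,5):dx=+9,dy=+9->C; (3,6):dx=+7,dy=+5->C
  (4,5):dx=+1,dy=+8->C; (4,6):dx=-1,dy=+4->D; (5,6):dx=-2,dy=-4->C
Step 2: C = 10, D = 5, total pairs = 15.
Step 3: tau = (C - D)/(n(n-1)/2) = (10 - 5)/15 = 0.333333.
Step 4: Exact two-sided p-value (enumerate n! = 720 permutations of y under H0): p = 0.469444.
Step 5: alpha = 0.1. fail to reject H0.

tau_b = 0.3333 (C=10, D=5), p = 0.469444, fail to reject H0.


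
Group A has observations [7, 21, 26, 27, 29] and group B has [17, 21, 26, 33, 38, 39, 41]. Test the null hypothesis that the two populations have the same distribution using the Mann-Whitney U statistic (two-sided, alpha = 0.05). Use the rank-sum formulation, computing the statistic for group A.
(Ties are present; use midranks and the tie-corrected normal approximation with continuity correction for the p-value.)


Step 1: Combine and sort all 12 observations; assign midranks.
sorted (value, group): (7,X), (17,Y), (21,X), (21,Y), (26,X), (26,Y), (27,X), (29,X), (33,Y), (38,Y), (39,Y), (41,Y)
ranks: 7->1, 17->2, 21->3.5, 21->3.5, 26->5.5, 26->5.5, 27->7, 29->8, 33->9, 38->10, 39->11, 41->12
Step 2: Rank sum for X: R1 = 1 + 3.5 + 5.5 + 7 + 8 = 25.
Step 3: U_X = R1 - n1(n1+1)/2 = 25 - 5*6/2 = 25 - 15 = 10.
       U_Y = n1*n2 - U_X = 35 - 10 = 25.
Step 4: Ties are present, so use the tie-corrected normal approximation (with continuity correction) for the p-value.
Step 5: p-value = 0.253956; compare to alpha = 0.05. fail to reject H0.

U_X = 10, p = 0.253956, fail to reject H0 at alpha = 0.05.


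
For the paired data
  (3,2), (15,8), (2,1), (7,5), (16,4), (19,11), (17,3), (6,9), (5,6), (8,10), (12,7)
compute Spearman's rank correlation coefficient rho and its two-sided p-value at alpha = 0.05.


Step 1: Rank x and y separately (midranks; no ties here).
rank(x): 3->2, 15->8, 2->1, 7->5, 16->9, 19->11, 17->10, 6->4, 5->3, 8->6, 12->7
rank(y): 2->2, 8->8, 1->1, 5->5, 4->4, 11->11, 3->3, 9->9, 6->6, 10->10, 7->7
Step 2: d_i = R_x(i) - R_y(i); compute d_i^2.
  (2-2)^2=0, (8-8)^2=0, (1-1)^2=0, (5-5)^2=0, (9-4)^2=25, (11-11)^2=0, (10-3)^2=49, (4-9)^2=25, (3-6)^2=9, (6-10)^2=16, (7-7)^2=0
sum(d^2) = 124.
Step 3: rho = 1 - 6*124 / (11*(11^2 - 1)) = 1 - 744/1320 = 0.436364.
Step 4: Under H0, t = rho * sqrt((n-2)/(1-rho^2)) = 1.4549 ~ t(9).
Step 5: Two-sided p-value from the t-distribution with 9 df = 0.179665.
Step 6: alpha = 0.05. fail to reject H0.

rho = 0.4364, p = 0.179665, fail to reject H0 at alpha = 0.05.


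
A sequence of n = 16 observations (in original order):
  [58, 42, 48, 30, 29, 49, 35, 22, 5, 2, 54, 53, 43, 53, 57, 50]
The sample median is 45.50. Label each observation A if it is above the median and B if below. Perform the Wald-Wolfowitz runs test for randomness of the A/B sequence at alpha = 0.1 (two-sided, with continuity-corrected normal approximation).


Step 1: Compute median = 45.50; label A = above, B = below.
Labels in order: ABABBABBBBAABAAA  (n_A = 8, n_B = 8)
Step 2: Count runs R = 9.
Step 3: Under H0 (random ordering), E[R] = 2*n_A*n_B/(n_A+n_B) + 1 = 2*8*8/16 + 1 = 9.0000.
        Var[R] = 2*n_A*n_B*(2*n_A*n_B - n_A - n_B) / ((n_A+n_B)^2 * (n_A+n_B-1)) = 14336/3840 = 3.7333.
        SD[R] = 1.9322.
Step 4: R = E[R], so z = 0 with no continuity correction.
Step 5: Two-sided p-value via normal approximation = 2*(1 - Phi(|z|)) = 1.000000.
Step 6: alpha = 0.1. fail to reject H0.

R = 9, z = 0.0000, p = 1.000000, fail to reject H0.


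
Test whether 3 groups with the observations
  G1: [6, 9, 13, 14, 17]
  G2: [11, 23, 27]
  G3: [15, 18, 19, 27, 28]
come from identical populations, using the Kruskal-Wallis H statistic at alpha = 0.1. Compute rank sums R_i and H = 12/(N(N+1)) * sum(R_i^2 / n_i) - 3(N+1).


Step 1: Combine all N = 13 observations and assign midranks.
sorted (value, group, rank): (6,G1,1), (9,G1,2), (11,G2,3), (13,G1,4), (14,G1,5), (15,G3,6), (17,G1,7), (18,G3,8), (19,G3,9), (23,G2,10), (27,G2,11.5), (27,G3,11.5), (28,G3,13)
Step 2: Sum ranks within each group.
R_1 = 19 (n_1 = 5)
R_2 = 24.5 (n_2 = 3)
R_3 = 47.5 (n_3 = 5)
Step 3: H = 12/(N(N+1)) * sum(R_i^2/n_i) - 3(N+1)
     = 12/(13*14) * (19^2/5 + 24.5^2/3 + 47.5^2/5) - 3*14
     = 0.065934 * 723.533 - 42
     = 5.705495.
Step 4: Ties present; correction factor C = 1 - 6/(13^3 - 13) = 0.997253. Corrected H = 5.705495 / 0.997253 = 5.721212.
Step 5: Under H0, H ~ chi^2(2); p-value = 0.057234.
Step 6: alpha = 0.1. reject H0.

H = 5.7212, df = 2, p = 0.057234, reject H0.


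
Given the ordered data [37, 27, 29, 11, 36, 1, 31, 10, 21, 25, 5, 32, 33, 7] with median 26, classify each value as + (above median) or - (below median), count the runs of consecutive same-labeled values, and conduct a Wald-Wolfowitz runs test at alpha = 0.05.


Step 1: Compute median = 26; label A = above, B = below.
Labels in order: AAABABABBBBAAB  (n_A = 7, n_B = 7)
Step 2: Count runs R = 8.
Step 3: Under H0 (random ordering), E[R] = 2*n_A*n_B/(n_A+n_B) + 1 = 2*7*7/14 + 1 = 8.0000.
        Var[R] = 2*n_A*n_B*(2*n_A*n_B - n_A - n_B) / ((n_A+n_B)^2 * (n_A+n_B-1)) = 8232/2548 = 3.2308.
        SD[R] = 1.7974.
Step 4: R = E[R], so z = 0 with no continuity correction.
Step 5: Two-sided p-value via normal approximation = 2*(1 - Phi(|z|)) = 1.000000.
Step 6: alpha = 0.05. fail to reject H0.

R = 8, z = 0.0000, p = 1.000000, fail to reject H0.


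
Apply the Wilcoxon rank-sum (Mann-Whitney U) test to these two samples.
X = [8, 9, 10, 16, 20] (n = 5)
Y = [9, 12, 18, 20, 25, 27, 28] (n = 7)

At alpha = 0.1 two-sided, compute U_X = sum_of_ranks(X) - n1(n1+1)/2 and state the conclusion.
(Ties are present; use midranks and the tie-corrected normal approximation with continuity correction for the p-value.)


Step 1: Combine and sort all 12 observations; assign midranks.
sorted (value, group): (8,X), (9,X), (9,Y), (10,X), (12,Y), (16,X), (18,Y), (20,X), (20,Y), (25,Y), (27,Y), (28,Y)
ranks: 8->1, 9->2.5, 9->2.5, 10->4, 12->5, 16->6, 18->7, 20->8.5, 20->8.5, 25->10, 27->11, 28->12
Step 2: Rank sum for X: R1 = 1 + 2.5 + 4 + 6 + 8.5 = 22.
Step 3: U_X = R1 - n1(n1+1)/2 = 22 - 5*6/2 = 22 - 15 = 7.
       U_Y = n1*n2 - U_X = 35 - 7 = 28.
Step 4: Ties are present, so use the tie-corrected normal approximation (with continuity correction) for the p-value.
Step 5: p-value = 0.103164; compare to alpha = 0.1. fail to reject H0.

U_X = 7, p = 0.103164, fail to reject H0 at alpha = 0.1.


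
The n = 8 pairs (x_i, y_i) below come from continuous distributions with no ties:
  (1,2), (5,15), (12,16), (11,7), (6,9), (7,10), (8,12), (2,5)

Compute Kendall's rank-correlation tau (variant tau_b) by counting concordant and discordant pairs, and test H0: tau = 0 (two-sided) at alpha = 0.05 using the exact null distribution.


Step 1: Enumerate the 28 unordered pairs (i,j) with i<j and classify each by sign(x_j-x_i) * sign(y_j-y_i).
  (1,2):dx=+4,dy=+13->C; (1,3):dx=+11,dy=+14->C; (1,4):dx=+10,dy=+5->C; (1,5):dx=+5,dy=+7->C
  (1,6):dx=+6,dy=+8->C; (1,7):dx=+7,dy=+10->C; (1,8):dx=+1,dy=+3->C; (2,3):dx=+7,dy=+1->C
  (2,4):dx=+6,dy=-8->D; (2,5):dx=+1,dy=-6->D; (2,6):dx=+2,dy=-5->D; (2,7):dx=+3,dy=-3->D
  (2,8):dx=-3,dy=-10->C; (3,4):dx=-1,dy=-9->C; (3,5):dx=-6,dy=-7->C; (3,6):dx=-5,dy=-6->C
  (3,7):dx=-4,dy=-4->C; (3,8):dx=-10,dy=-11->C; (4,5):dx=-5,dy=+2->D; (4,6):dx=-4,dy=+3->D
  (4,7):dx=-3,dy=+5->D; (4,8):dx=-9,dy=-2->C; (5,6):dx=+1,dy=+1->C; (5,7):dx=+2,dy=+3->C
  (5,8):dx=-4,dy=-4->C; (6,7):dx=+1,dy=+2->C; (6,8):dx=-5,dy=-5->C; (7,8):dx=-6,dy=-7->C
Step 2: C = 21, D = 7, total pairs = 28.
Step 3: tau = (C - D)/(n(n-1)/2) = (21 - 7)/28 = 0.500000.
Step 4: Exact two-sided p-value (enumerate n! = 40320 permutations of y under H0): p = 0.108681.
Step 5: alpha = 0.05. fail to reject H0.

tau_b = 0.5000 (C=21, D=7), p = 0.108681, fail to reject H0.


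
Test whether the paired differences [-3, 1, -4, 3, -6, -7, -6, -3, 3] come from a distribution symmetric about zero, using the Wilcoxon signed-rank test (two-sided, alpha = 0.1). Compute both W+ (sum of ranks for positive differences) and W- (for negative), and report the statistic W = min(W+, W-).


Step 1: Drop any zero differences (none here) and take |d_i|.
|d| = [3, 1, 4, 3, 6, 7, 6, 3, 3]
Step 2: Midrank |d_i| (ties get averaged ranks).
ranks: |3|->3.5, |1|->1, |4|->6, |3|->3.5, |6|->7.5, |7|->9, |6|->7.5, |3|->3.5, |3|->3.5
Step 3: Attach original signs; sum ranks with positive sign and with negative sign.
W+ = 1 + 3.5 + 3.5 = 8
W- = 3.5 + 6 + 7.5 + 9 + 7.5 + 3.5 = 37
(Check: W+ + W- = 45 should equal n(n+1)/2 = 45.)
Step 4: Test statistic W = min(W+, W-) = 8.
Step 5: Ties in |d|, so use the tie-corrected normal approximation.
        E[W] = n(n+1)/4 = 9*10/4 = 22.5.
        Tie groups: |d|=3 (t=4), |d|=6 (t=2); sum(t^3 - t) = 66.
        Var[W] = n(n+1)(2n+1)/24 - sum(t^3-t)/48 = 1710/24 - 66/48 = 69.875.
        z = (W - E[W]) / sqrt(Var[W]) = (8 - 22.5) / 8.3591 = -1.7346.
        Two-sided p = 2*Phi(z) = 0.082806.
Step 6: alpha = 0.1. reject H0.

W+ = 8, W- = 37, W = min = 8, p = 0.082806, reject H0.


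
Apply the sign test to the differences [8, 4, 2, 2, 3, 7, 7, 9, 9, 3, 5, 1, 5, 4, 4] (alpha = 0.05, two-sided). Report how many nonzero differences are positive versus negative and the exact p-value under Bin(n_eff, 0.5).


Step 1: Discard zero differences. Original n = 15; n_eff = number of nonzero differences = 15.
Nonzero differences (with sign): +8, +4, +2, +2, +3, +7, +7, +9, +9, +3, +5, +1, +5, +4, +4
Step 2: Count signs: positive = 15, negative = 0.
Step 3: Under H0: P(positive) = 0.5, so the number of positives S ~ Bin(15, 0.5).
Step 4: Two-sided exact p-value = sum of Bin(15,0.5) probabilities at or below the observed probability = 0.000061.
Step 5: alpha = 0.05. reject H0.

n_eff = 15, pos = 15, neg = 0, p = 0.000061, reject H0.


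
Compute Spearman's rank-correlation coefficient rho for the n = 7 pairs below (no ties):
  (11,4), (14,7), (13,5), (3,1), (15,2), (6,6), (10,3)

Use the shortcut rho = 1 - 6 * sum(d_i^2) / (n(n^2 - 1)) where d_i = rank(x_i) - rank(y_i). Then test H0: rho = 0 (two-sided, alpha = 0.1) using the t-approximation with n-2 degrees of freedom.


Step 1: Rank x and y separately (midranks; no ties here).
rank(x): 11->4, 14->6, 13->5, 3->1, 15->7, 6->2, 10->3
rank(y): 4->4, 7->7, 5->5, 1->1, 2->2, 6->6, 3->3
Step 2: d_i = R_x(i) - R_y(i); compute d_i^2.
  (4-4)^2=0, (6-7)^2=1, (5-5)^2=0, (1-1)^2=0, (7-2)^2=25, (2-6)^2=16, (3-3)^2=0
sum(d^2) = 42.
Step 3: rho = 1 - 6*42 / (7*(7^2 - 1)) = 1 - 252/336 = 0.250000.
Step 4: Under H0, t = rho * sqrt((n-2)/(1-rho^2)) = 0.5774 ~ t(5).
Step 5: Two-sided p-value from the t-distribution with 5 df = 0.588724.
Step 6: alpha = 0.1. fail to reject H0.

rho = 0.2500, p = 0.588724, fail to reject H0 at alpha = 0.1.


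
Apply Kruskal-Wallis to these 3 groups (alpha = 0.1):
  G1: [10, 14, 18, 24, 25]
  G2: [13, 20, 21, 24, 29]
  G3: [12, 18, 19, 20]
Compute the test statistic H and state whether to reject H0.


Step 1: Combine all N = 14 observations and assign midranks.
sorted (value, group, rank): (10,G1,1), (12,G3,2), (13,G2,3), (14,G1,4), (18,G1,5.5), (18,G3,5.5), (19,G3,7), (20,G2,8.5), (20,G3,8.5), (21,G2,10), (24,G1,11.5), (24,G2,11.5), (25,G1,13), (29,G2,14)
Step 2: Sum ranks within each group.
R_1 = 35 (n_1 = 5)
R_2 = 47 (n_2 = 5)
R_3 = 23 (n_3 = 4)
Step 3: H = 12/(N(N+1)) * sum(R_i^2/n_i) - 3(N+1)
     = 12/(14*15) * (35^2/5 + 47^2/5 + 23^2/4) - 3*15
     = 0.057143 * 819.05 - 45
     = 1.802857.
Step 4: Ties present; correction factor C = 1 - 18/(14^3 - 14) = 0.993407. Corrected H = 1.802857 / 0.993407 = 1.814823.
Step 5: Under H0, H ~ chi^2(2); p-value = 0.403568.
Step 6: alpha = 0.1. fail to reject H0.

H = 1.8148, df = 2, p = 0.403568, fail to reject H0.


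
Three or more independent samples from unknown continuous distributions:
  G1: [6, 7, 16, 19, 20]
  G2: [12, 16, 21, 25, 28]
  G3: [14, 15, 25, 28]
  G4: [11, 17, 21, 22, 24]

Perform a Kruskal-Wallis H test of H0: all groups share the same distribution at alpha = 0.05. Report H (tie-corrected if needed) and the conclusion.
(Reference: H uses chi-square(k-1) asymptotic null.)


Step 1: Combine all N = 19 observations and assign midranks.
sorted (value, group, rank): (6,G1,1), (7,G1,2), (11,G4,3), (12,G2,4), (14,G3,5), (15,G3,6), (16,G1,7.5), (16,G2,7.5), (17,G4,9), (19,G1,10), (20,G1,11), (21,G2,12.5), (21,G4,12.5), (22,G4,14), (24,G4,15), (25,G2,16.5), (25,G3,16.5), (28,G2,18.5), (28,G3,18.5)
Step 2: Sum ranks within each group.
R_1 = 31.5 (n_1 = 5)
R_2 = 59 (n_2 = 5)
R_3 = 46 (n_3 = 4)
R_4 = 53.5 (n_4 = 5)
Step 3: H = 12/(N(N+1)) * sum(R_i^2/n_i) - 3(N+1)
     = 12/(19*20) * (31.5^2/5 + 59^2/5 + 46^2/4 + 53.5^2/5) - 3*20
     = 0.031579 * 1996.1 - 60
     = 3.034737.
Step 4: Ties present; correction factor C = 1 - 24/(19^3 - 19) = 0.996491. Corrected H = 3.034737 / 0.996491 = 3.045423.
Step 5: Under H0, H ~ chi^2(3); p-value = 0.384675.
Step 6: alpha = 0.05. fail to reject H0.

H = 3.0454, df = 3, p = 0.384675, fail to reject H0.


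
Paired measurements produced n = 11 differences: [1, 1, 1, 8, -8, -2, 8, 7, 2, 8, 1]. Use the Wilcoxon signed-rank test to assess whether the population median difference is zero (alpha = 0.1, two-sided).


Step 1: Drop any zero differences (none here) and take |d_i|.
|d| = [1, 1, 1, 8, 8, 2, 8, 7, 2, 8, 1]
Step 2: Midrank |d_i| (ties get averaged ranks).
ranks: |1|->2.5, |1|->2.5, |1|->2.5, |8|->9.5, |8|->9.5, |2|->5.5, |8|->9.5, |7|->7, |2|->5.5, |8|->9.5, |1|->2.5
Step 3: Attach original signs; sum ranks with positive sign and with negative sign.
W+ = 2.5 + 2.5 + 2.5 + 9.5 + 9.5 + 7 + 5.5 + 9.5 + 2.5 = 51
W- = 9.5 + 5.5 = 15
(Check: W+ + W- = 66 should equal n(n+1)/2 = 66.)
Step 4: Test statistic W = min(W+, W-) = 15.
Step 5: Ties in |d|, so use the tie-corrected normal approximation.
        E[W] = n(n+1)/4 = 11*12/4 = 33.
        Tie groups: |d|=1 (t=4), |d|=2 (t=2), |d|=8 (t=4); sum(t^3 - t) = 126.
        Var[W] = n(n+1)(2n+1)/24 - sum(t^3-t)/48 = 3036/24 - 126/48 = 123.875.
        z = (W - E[W]) / sqrt(Var[W]) = (15 - 33) / 11.1299 = -1.6173.
        Two-sided p = 2*Phi(z) = 0.105822.
Step 6: alpha = 0.1. fail to reject H0.

W+ = 51, W- = 15, W = min = 15, p = 0.105822, fail to reject H0.
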